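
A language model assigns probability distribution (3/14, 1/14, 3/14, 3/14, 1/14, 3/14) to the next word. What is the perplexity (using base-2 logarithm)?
5.4597

Perplexity is 2^H (or exp(H) for natural log).

First, H = -Σ p log p = 2.4488 bits
Perplexity = 2^2.4488 = 5.4597

Interpretation: The model's uncertainty is equivalent to choosing uniformly among 5.5 options.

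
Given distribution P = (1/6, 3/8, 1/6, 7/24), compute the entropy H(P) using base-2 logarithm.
1.9108 bits

Shannon entropy is H(X) = -Σ p(x) log p(x).

For P = (1/6, 3/8, 1/6, 7/24):
H = -1/6 × log_2(1/6) -3/8 × log_2(3/8) -1/6 × log_2(1/6) -7/24 × log_2(7/24)
H = 1.9108 bits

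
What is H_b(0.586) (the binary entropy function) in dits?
0.2946 dits

The binary entropy function is:
H(p) = -p log(p) - (1-p) log(1-p)

H(0.586) = -0.586 × log_10(0.586) - 0.414 × log_10(0.414)
H(0.586) = 0.2946 dits

Note: Binary entropy is maximized at p=0.5 (H=1 bit) and minimized at p=0 or p=1 (H=0).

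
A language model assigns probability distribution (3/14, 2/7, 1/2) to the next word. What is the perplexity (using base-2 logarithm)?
2.8140

Perplexity is 2^H (or exp(H) for natural log).

First, H = -Σ p log p = 1.4926 bits
Perplexity = 2^1.4926 = 2.8140

Interpretation: The model's uncertainty is equivalent to choosing uniformly among 2.8 options.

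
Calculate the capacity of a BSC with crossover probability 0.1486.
0.3937 bits

For a binary symmetric channel (BSC) with error probability p:
Capacity C = 1 - H(p) bits per symbol

where H(p) = -p log₂(p) - (1-p) log₂(1-p) is the binary entropy function.

H(0.1486) = 0.6063 bits
C = 1 - 0.6063 = 0.3937 bits per symbol

This means we can reliably transmit up to 0.3937 bits of information per channel use.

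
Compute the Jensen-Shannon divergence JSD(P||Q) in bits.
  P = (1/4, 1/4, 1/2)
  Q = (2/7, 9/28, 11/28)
0.0087 bits

Jensen-Shannon divergence is:
JSD(P||Q) = 0.5 × D_KL(P||M) + 0.5 × D_KL(Q||M)
where M = 0.5 × (P + Q) is the mixture distribution.

M = 0.5 × (1/4, 1/4, 1/2) + 0.5 × (2/7, 9/28, 11/28) = (0.267857, 2/7, 0.446429)

D_KL(P||M) = 0.0087 bits
D_KL(Q||M) = 0.0088 bits

JSD(P||Q) = 0.5 × 0.0087 + 0.5 × 0.0088 = 0.0087 bits

Unlike KL divergence, JSD is symmetric and bounded: 0 ≤ JSD ≤ log(2).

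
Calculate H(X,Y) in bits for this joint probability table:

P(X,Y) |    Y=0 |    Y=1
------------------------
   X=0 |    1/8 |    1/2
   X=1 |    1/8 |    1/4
1.7500 bits

Joint entropy is H(X,Y) = -Σ_{x,y} p(x,y) log p(x,y).

Summing over all non-zero entries:
H(X,Y) = -[1/8·log_2(1/8) + 1/2·log_2(1/2) + 1/8·log_2(1/8) + 1/4·log_2(1/4)]
H(X,Y) = 1.7500 bits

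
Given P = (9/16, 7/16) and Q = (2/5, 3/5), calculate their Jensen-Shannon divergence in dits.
0.0058 dits

Jensen-Shannon divergence is:
JSD(P||Q) = 0.5 × D_KL(P||M) + 0.5 × D_KL(Q||M)
where M = 0.5 × (P + Q) is the mixture distribution.

M = 0.5 × (9/16, 7/16) + 0.5 × (2/5, 3/5) = (0.48125, 0.51875)

D_KL(P||M) = 0.0057 dits
D_KL(Q||M) = 0.0058 dits

JSD(P||Q) = 0.5 × 0.0057 + 0.5 × 0.0058 = 0.0058 dits

Unlike KL divergence, JSD is symmetric and bounded: 0 ≤ JSD ≤ log(2).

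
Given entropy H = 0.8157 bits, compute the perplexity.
1.7602

Perplexity is 2^H (or exp(H) for natural log).

H = 0.8157 bits
Perplexity = 2^0.8157 = 1.7602

Interpretation: The model's uncertainty is equivalent to choosing uniformly among 1.8 options.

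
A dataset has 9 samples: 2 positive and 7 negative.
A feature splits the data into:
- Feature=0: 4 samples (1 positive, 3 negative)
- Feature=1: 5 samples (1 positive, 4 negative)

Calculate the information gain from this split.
0.0026 bits

Information Gain = H(Y) - H(Y|Feature)

Before split:
P(positive) = 2/9 = 0.2222
H(Y) = 0.7642 bits

After split:
Feature=0: H = 0.8113 bits (weight = 4/9)
Feature=1: H = 0.7219 bits (weight = 5/9)
H(Y|Feature) = (4/9)×0.8113 + (5/9)×0.7219 = 0.7616 bits

Information Gain = 0.7642 - 0.7616 = 0.0026 bits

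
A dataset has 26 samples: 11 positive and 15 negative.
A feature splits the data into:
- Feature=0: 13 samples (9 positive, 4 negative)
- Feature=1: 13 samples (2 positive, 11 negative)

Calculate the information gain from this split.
0.2279 bits

Information Gain = H(Y) - H(Y|Feature)

Before split:
P(positive) = 11/26 = 0.4231
H(Y) = 0.9829 bits

After split:
Feature=0: H = 0.8905 bits (weight = 13/26)
Feature=1: H = 0.6194 bits (weight = 13/26)
H(Y|Feature) = (13/26)×0.8905 + (13/26)×0.6194 = 0.7549 bits

Information Gain = 0.9829 - 0.7549 = 0.2279 bits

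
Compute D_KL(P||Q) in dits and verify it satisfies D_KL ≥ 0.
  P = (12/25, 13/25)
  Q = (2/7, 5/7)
0.0365 dits

KL divergence satisfies the Gibbs inequality: D_KL(P||Q) ≥ 0 for all distributions P, Q.

D_KL(P||Q) = Σ p(x) log(p(x)/q(x))
Term by term:
  x=0: 12/25 × log_10[(12/25)/(2/7)] = 0.1081
  x=1: 13/25 × log_10[(13/25)/(5/7)] = -0.0717
D_KL(P||Q) = 0.0365 dits

D_KL(P||Q) = 0.0365 ≥ 0 ✓

This non-negativity is a fundamental property: relative entropy cannot be negative because it measures how different Q is from P.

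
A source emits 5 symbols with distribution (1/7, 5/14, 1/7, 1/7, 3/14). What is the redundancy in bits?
0.1120 bits

Redundancy measures how far a source is from maximum entropy:
R = H_max - H(X)

Maximum entropy for 5 symbols: H_max = log_2(5) = 2.3219 bits
Actual entropy: H(X) = 2.2099 bits
Redundancy: R = 2.3219 - 2.2099 = 0.1120 bits

This redundancy represents potential for compression: the source could be compressed by 0.1120 bits per symbol.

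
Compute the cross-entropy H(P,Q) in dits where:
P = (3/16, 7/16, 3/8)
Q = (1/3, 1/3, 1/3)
0.4771 dits

Cross-entropy: H(P,Q) = -Σ p(x) log q(x)

Alternatively: H(P,Q) = H(P) + D_KL(P||Q)
H(P) = 0.4531 dits
D_KL(P||Q) = 0.0240 dits

H(P,Q) = 0.4531 + 0.0240 = 0.4771 dits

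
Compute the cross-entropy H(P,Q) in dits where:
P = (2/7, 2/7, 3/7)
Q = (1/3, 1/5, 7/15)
0.4779 dits

Cross-entropy: H(P,Q) = -Σ p(x) log q(x)

Alternatively: H(P,Q) = H(P) + D_KL(P||Q)
H(P) = 0.4686 dits
D_KL(P||Q) = 0.0093 dits

H(P,Q) = 0.4686 + 0.0093 = 0.4779 dits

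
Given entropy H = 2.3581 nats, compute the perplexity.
10.5708

Perplexity is e^H (or exp(H) for natural log).

H = 2.3581 nats
Perplexity = e^2.3581 = 10.5708

Interpretation: The model's uncertainty is equivalent to choosing uniformly among 10.6 options.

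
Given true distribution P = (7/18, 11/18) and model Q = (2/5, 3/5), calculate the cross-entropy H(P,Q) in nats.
0.6685 nats

Cross-entropy: H(P,Q) = -Σ p(x) log q(x)

Alternatively: H(P,Q) = H(P) + D_KL(P||Q)
H(P) = 0.6682 nats
D_KL(P||Q) = 0.0003 nats

H(P,Q) = 0.6682 + 0.0003 = 0.6685 nats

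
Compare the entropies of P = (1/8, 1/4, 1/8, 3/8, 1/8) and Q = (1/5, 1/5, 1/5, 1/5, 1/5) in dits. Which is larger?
Q

Computing entropies in dits:
H(P) = 0.6489
H(Q) = 0.6990

Distribution Q has higher entropy.

Intuition: The distribution closer to uniform (more spread out) has higher entropy.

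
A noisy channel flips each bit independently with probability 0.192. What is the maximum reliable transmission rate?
0.2944 bits

For a binary symmetric channel (BSC) with error probability p:
Capacity C = 1 - H(p) bits per symbol

where H(p) = -p log₂(p) - (1-p) log₂(1-p) is the binary entropy function.

H(0.192) = 0.7056 bits
C = 1 - 0.7056 = 0.2944 bits per symbol

This means we can reliably transmit up to 0.2944 bits of information per channel use.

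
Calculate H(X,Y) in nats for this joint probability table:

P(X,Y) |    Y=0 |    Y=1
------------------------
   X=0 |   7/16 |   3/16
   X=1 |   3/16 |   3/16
1.3033 nats

Joint entropy is H(X,Y) = -Σ_{x,y} p(x,y) log p(x,y).

Summing over all non-zero entries:
H(X,Y) = -[7/16·log_e(7/16) + 3/16·log_e(3/16) + 3/16·log_e(3/16) + 3/16·log_e(3/16)]
H(X,Y) = 1.3033 nats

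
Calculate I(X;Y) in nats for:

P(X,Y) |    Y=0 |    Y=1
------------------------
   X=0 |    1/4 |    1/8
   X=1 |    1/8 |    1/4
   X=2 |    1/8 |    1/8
0.0425 nats

Mutual information: I(X;Y) = H(X) + H(Y) - H(X,Y)

Marginals:
P(X) = (3/8, 3/8, 1/4), H(X) = 1.0822 nats
P(Y) = (1/2, 1/2), H(Y) = 0.6931 nats

Joint entropy: H(X,Y) = 1.7329 nats

I(X;Y) = 1.0822 + 0.6931 - 1.7329 = 0.0425 nats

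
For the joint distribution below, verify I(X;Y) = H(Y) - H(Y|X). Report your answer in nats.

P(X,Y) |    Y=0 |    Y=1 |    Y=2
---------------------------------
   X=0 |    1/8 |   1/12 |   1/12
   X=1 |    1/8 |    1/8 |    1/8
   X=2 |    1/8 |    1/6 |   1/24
I(X;Y) = 0.0307 nats

Mutual information has multiple equivalent forms:
- I(X;Y) = H(X) - H(X|Y)
- I(X;Y) = H(Y) - H(Y|X)
- I(X;Y) = H(X) + H(Y) - H(X,Y)

Computing all quantities:
H(X) = 1.0934, H(Y) = 1.0822, H(X,Y) = 2.1448
H(X|Y) = 1.0627, H(Y|X) = 1.0515

Verification:
H(X) - H(X|Y) = 1.0934 - 1.0627 = 0.0307
H(Y) - H(Y|X) = 1.0822 - 1.0515 = 0.0307
H(X) + H(Y) - H(X,Y) = 1.0934 + 1.0822 - 2.1448 = 0.0307

All forms give I(X;Y) = 0.0307 nats. ✓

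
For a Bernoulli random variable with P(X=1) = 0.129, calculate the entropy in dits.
0.1670 dits

The binary entropy function is:
H(p) = -p log(p) - (1-p) log(1-p)

H(0.129) = -0.129 × log_10(0.129) - 0.871 × log_10(0.871)
H(0.129) = 0.1670 dits

Note: Binary entropy is maximized at p=0.5 (H=1 bit) and minimized at p=0 or p=1 (H=0).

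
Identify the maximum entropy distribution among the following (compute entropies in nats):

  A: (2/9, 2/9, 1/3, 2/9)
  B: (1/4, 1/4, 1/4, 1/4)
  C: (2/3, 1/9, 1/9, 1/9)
B

For a discrete distribution over n outcomes, entropy is maximized by the uniform distribution.

Computing entropies:
H(A) = 1.3689 nats
H(B) = 1.3863 nats
H(C) = 1.0027 nats

The uniform distribution (where all probabilities equal 1/4) achieves the maximum entropy of log_e(4) = 1.3863 nats.

Distribution B has the highest entropy.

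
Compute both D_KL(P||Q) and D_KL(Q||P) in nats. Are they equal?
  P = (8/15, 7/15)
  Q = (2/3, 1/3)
D_KL(P||Q) = 0.0380, D_KL(Q||P) = 0.0366

KL divergence is not symmetric: D_KL(P||Q) ≠ D_KL(Q||P) in general.

D_KL(P||Q) = 0.0380 nats
D_KL(Q||P) = 0.0366 nats

No, they are not equal!

This asymmetry is why KL divergence is not a true distance metric.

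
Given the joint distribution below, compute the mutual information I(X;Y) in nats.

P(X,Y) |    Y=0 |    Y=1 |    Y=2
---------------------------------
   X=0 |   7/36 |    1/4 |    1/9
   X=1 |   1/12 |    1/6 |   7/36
0.0366 nats

Mutual information: I(X;Y) = H(X) + H(Y) - H(X,Y)

Marginals:
P(X) = (5/9, 4/9), H(X) = 0.6870 nats
P(Y) = (5/18, 5/12, 11/36), H(Y) = 1.0829 nats

Joint entropy: H(X,Y) = 1.7333 nats

I(X;Y) = 0.6870 + 1.0829 - 1.7333 = 0.0366 nats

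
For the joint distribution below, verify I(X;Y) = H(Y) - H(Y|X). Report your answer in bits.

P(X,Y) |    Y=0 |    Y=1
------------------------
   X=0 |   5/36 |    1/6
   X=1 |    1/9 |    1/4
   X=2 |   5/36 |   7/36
I(X;Y) = 0.0122 bits

Mutual information has multiple equivalent forms:
- I(X;Y) = H(X) - H(X|Y)
- I(X;Y) = H(Y) - H(Y|X)
- I(X;Y) = H(X) + H(Y) - H(X,Y)

Computing all quantities:
H(X) = 1.5816, H(Y) = 0.9641, H(X,Y) = 2.5335
H(X|Y) = 1.5695, H(Y|X) = 0.9519

Verification:
H(X) - H(X|Y) = 1.5816 - 1.5695 = 0.0122
H(Y) - H(Y|X) = 0.9641 - 0.9519 = 0.0122
H(X) + H(Y) - H(X,Y) = 1.5816 + 0.9641 - 2.5335 = 0.0122

All forms give I(X;Y) = 0.0122 bits. ✓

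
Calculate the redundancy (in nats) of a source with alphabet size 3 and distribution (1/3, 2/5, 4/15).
0.0134 nats

Redundancy measures how far a source is from maximum entropy:
R = H_max - H(X)

Maximum entropy for 3 symbols: H_max = log_e(3) = 1.0986 nats
Actual entropy: H(X) = 1.0852 nats
Redundancy: R = 1.0986 - 1.0852 = 0.0134 nats

This redundancy represents potential for compression: the source could be compressed by 0.0134 nats per symbol.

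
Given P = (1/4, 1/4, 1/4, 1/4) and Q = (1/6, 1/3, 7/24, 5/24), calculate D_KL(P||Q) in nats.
0.0365 nats

KL divergence: D_KL(P||Q) = Σ p(x) log(p(x)/q(x))

Computing term by term:
  x=0: 1/4 × log_e[(1/4)/(1/6)] = 1/4 × 0.4055 = 0.1014
  x=1: 1/4 × log_e[(1/4)/(1/3)] = 1/4 × -0.2877 = -0.0719
  x=2: 1/4 × log_e[(1/4)/(7/24)] = 1/4 × -0.1542 = -0.0385
  x=3: 1/4 × log_e[(1/4)/(5/24)] = 1/4 × 0.1823 = 0.0456

D_KL(P||Q) = 0.0365 nats

Note: KL divergence is always non-negative and equals 0 iff P = Q.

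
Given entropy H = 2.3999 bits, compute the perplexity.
5.2777

Perplexity is 2^H (or exp(H) for natural log).

H = 2.3999 bits
Perplexity = 2^2.3999 = 5.2777

Interpretation: The model's uncertainty is equivalent to choosing uniformly among 5.3 options.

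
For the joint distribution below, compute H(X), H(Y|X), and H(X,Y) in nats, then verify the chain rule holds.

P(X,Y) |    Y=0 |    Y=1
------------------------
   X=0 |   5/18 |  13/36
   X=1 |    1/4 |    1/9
H(X,Y) = 1.3143, H(X) = 0.6541, H(Y|X) = 0.6603 (all in nats)

Chain rule: H(X,Y) = H(X) + H(Y|X)

Left side — joint entropy directly:
H(X,Y) = -Σ p(x,y) log p(x,y) = 1.3143 nats

Right side — compute H(Y|X) from the conditional distributions:
P(X) = (23/36, 13/36), so H(X) = 0.6541 nats
H(Y|X) = Σ_x P(X=x) · H(Y|X=x):
  P(Y|X=0) = (10/23, 13/23), H(Y|X=0) = 0.6846, weight P(X=0) = 23/36
  P(Y|X=1) = (9/13, 4/13), H(Y|X=1) = 0.6172, weight P(X=1) = 13/36
H(Y|X) = 0.6603 nats

H(X) + H(Y|X) = 0.6541 + 0.6603 = 1.3143 nats

Both sides equal 1.3143 nats. ✓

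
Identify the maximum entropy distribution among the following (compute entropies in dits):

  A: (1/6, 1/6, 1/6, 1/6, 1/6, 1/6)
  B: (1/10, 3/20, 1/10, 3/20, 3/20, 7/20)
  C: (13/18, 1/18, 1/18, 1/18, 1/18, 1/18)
A

For a discrete distribution over n outcomes, entropy is maximized by the uniform distribution.

Computing entropies:
H(A) = 0.7782 dits
H(B) = 0.7303 dits
H(C) = 0.4508 dits

The uniform distribution (where all probabilities equal 1/6) achieves the maximum entropy of log_10(6) = 0.7782 dits.

Distribution A has the highest entropy.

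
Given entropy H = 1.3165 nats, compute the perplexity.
3.7303

Perplexity is e^H (or exp(H) for natural log).

H = 1.3165 nats
Perplexity = e^1.3165 = 3.7303

Interpretation: The model's uncertainty is equivalent to choosing uniformly among 3.7 options.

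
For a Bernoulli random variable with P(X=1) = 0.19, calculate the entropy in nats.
0.4862 nats

The binary entropy function is:
H(p) = -p log(p) - (1-p) log(1-p)

H(0.19) = -0.19 × log_e(0.19) - 0.81 × log_e(0.81)
H(0.19) = 0.4862 nats

Note: Binary entropy is maximized at p=0.5 (H=1 bit) and minimized at p=0 or p=1 (H=0).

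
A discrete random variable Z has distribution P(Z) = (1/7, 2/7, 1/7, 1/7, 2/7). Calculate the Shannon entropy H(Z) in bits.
2.2359 bits

Shannon entropy is H(X) = -Σ p(x) log p(x).

For P = (1/7, 2/7, 1/7, 1/7, 2/7):
H = -1/7 × log_2(1/7) -2/7 × log_2(2/7) -1/7 × log_2(1/7) -1/7 × log_2(1/7) -2/7 × log_2(2/7)
H = 2.2359 bits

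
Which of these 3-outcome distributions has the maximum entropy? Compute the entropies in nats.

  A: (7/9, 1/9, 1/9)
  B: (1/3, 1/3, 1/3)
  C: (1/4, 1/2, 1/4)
B

For a discrete distribution over n outcomes, entropy is maximized by the uniform distribution.

Computing entropies:
H(A) = 0.6837 nats
H(B) = 1.0986 nats
H(C) = 1.0397 nats

The uniform distribution (where all probabilities equal 1/3) achieves the maximum entropy of log_e(3) = 1.0986 nats.

Distribution B has the highest entropy.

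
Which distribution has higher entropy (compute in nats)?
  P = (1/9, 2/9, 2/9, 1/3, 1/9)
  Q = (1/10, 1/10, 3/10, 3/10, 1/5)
P

Computing entropies in nats:
H(P) = 1.5230
H(Q) = 1.5048

Distribution P has higher entropy.

Intuition: The distribution closer to uniform (more spread out) has higher entropy.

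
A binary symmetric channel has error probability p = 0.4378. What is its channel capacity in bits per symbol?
0.0112 bits

For a binary symmetric channel (BSC) with error probability p:
Capacity C = 1 - H(p) bits per symbol

where H(p) = -p log₂(p) - (1-p) log₂(1-p) is the binary entropy function.

H(0.4378) = 0.9888 bits
C = 1 - 0.9888 = 0.0112 bits per symbol

This means we can reliably transmit up to 0.0112 bits of information per channel use.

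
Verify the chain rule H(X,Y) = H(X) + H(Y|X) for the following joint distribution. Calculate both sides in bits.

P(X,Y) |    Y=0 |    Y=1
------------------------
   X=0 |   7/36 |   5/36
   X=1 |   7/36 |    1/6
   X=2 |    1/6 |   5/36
H(X,Y) = 2.5715, H(X) = 1.5816, H(Y|X) = 0.9899 (all in bits)

Chain rule: H(X,Y) = H(X) + H(Y|X)

Left side — joint entropy directly:
H(X,Y) = -Σ p(x,y) log p(x,y) = 2.5715 bits

Right side — compute H(Y|X) from the conditional distributions:
P(X) = (1/3, 13/36, 11/36), so H(X) = 1.5816 bits
H(Y|X) = Σ_x P(X=x) · H(Y|X=x):
  P(Y|X=0) = (7/12, 5/12), H(Y|X=0) = 0.9799, weight P(X=0) = 1/3
  P(Y|X=1) = (7/13, 6/13), H(Y|X=1) = 0.9957, weight P(X=1) = 13/36
  P(Y|X=2) = (6/11, 5/11), H(Y|X=2) = 0.9940, weight P(X=2) = 11/36
H(Y|X) = 0.9899 bits

H(X) + H(Y|X) = 1.5816 + 0.9899 = 2.5715 bits

Both sides equal 2.5715 bits. ✓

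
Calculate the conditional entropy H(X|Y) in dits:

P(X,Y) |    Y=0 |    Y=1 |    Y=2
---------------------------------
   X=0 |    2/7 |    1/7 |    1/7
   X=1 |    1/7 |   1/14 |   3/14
0.2821 dits

Using the chain rule: H(X|Y) = H(X,Y) - H(Y)

First, compute H(X,Y) = 0.7429 dits

Marginal P(Y) = (3/7, 3/14, 5/14)
H(Y) = 0.4608 dits

H(X|Y) = H(X,Y) - H(Y) = 0.7429 - 0.4608 = 0.2821 dits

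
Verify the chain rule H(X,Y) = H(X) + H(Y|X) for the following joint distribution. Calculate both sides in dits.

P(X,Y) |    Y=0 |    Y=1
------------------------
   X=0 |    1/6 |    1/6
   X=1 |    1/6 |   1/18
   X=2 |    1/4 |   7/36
H(X,Y) = 0.7476, H(X) = 0.4607, H(Y|X) = 0.2869 (all in dits)

Chain rule: H(X,Y) = H(X) + H(Y|X)

Left side — joint entropy directly:
H(X,Y) = -Σ p(x,y) log p(x,y) = 0.7476 dits

Right side — compute H(Y|X) from the conditional distributions:
P(X) = (1/3, 2/9, 4/9), so H(X) = 0.4607 dits
H(Y|X) = Σ_x P(X=x) · H(Y|X=x):
  P(Y|X=0) = (1/2, 1/2), H(Y|X=0) = 0.3010, weight P(X=0) = 1/3
  P(Y|X=1) = (3/4, 1/4), H(Y|X=1) = 0.2442, weight P(X=1) = 2/9
  P(Y|X=2) = (9/16, 7/16), H(Y|X=2) = 0.2976, weight P(X=2) = 4/9
H(Y|X) = 0.2869 dits

H(X) + H(Y|X) = 0.4607 + 0.2869 = 0.7476 dits

Both sides equal 0.7476 dits. ✓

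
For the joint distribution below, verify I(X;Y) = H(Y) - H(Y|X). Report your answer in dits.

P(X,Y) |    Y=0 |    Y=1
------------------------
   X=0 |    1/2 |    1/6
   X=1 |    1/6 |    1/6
I(X;Y) = 0.0133 dits

Mutual information has multiple equivalent forms:
- I(X;Y) = H(X) - H(X|Y)
- I(X;Y) = H(Y) - H(Y|X)
- I(X;Y) = H(X) + H(Y) - H(X,Y)

Computing all quantities:
H(X) = 0.2764, H(Y) = 0.2764, H(X,Y) = 0.5396
H(X|Y) = 0.2632, H(Y|X) = 0.2632

Verification:
H(X) - H(X|Y) = 0.2764 - 0.2632 = 0.0133
H(Y) - H(Y|X) = 0.2764 - 0.2632 = 0.0133
H(X) + H(Y) - H(X,Y) = 0.2764 + 0.2764 - 0.5396 = 0.0133

All forms give I(X;Y) = 0.0133 dits. ✓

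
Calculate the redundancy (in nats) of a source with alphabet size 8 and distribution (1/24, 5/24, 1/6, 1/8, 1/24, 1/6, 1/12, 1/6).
0.1249 nats

Redundancy measures how far a source is from maximum entropy:
R = H_max - H(X)

Maximum entropy for 8 symbols: H_max = log_e(8) = 2.0794 nats
Actual entropy: H(X) = 1.9545 nats
Redundancy: R = 2.0794 - 1.9545 = 0.1249 nats

This redundancy represents potential for compression: the source could be compressed by 0.1249 nats per symbol.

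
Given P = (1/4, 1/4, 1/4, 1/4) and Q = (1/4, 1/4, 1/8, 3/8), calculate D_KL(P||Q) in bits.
0.1038 bits

KL divergence: D_KL(P||Q) = Σ p(x) log(p(x)/q(x))

Computing term by term:
  x=0: 1/4 × log_2[(1/4)/(1/4)] = 1/4 × 0.0000 = 0.0000
  x=1: 1/4 × log_2[(1/4)/(1/4)] = 1/4 × 0.0000 = 0.0000
  x=2: 1/4 × log_2[(1/4)/(1/8)] = 1/4 × 1.0000 = 0.2500
  x=3: 1/4 × log_2[(1/4)/(3/8)] = 1/4 × -0.5850 = -0.1462

D_KL(P||Q) = 0.1038 bits

Note: KL divergence is always non-negative and equals 0 iff P = Q.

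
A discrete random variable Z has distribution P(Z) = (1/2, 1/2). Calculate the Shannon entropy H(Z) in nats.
0.6931 nats

Shannon entropy is H(X) = -Σ p(x) log p(x).

For P = (1/2, 1/2):
H = -1/2 × log_e(1/2) -1/2 × log_e(1/2)
H = 0.6931 nats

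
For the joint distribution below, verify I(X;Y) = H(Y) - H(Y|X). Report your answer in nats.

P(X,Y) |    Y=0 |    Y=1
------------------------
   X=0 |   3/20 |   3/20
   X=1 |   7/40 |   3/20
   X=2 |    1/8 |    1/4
I(X;Y) = 0.0172 nats

Mutual information has multiple equivalent forms:
- I(X;Y) = H(X) - H(X|Y)
- I(X;Y) = H(Y) - H(Y|X)
- I(X;Y) = H(X) + H(Y) - H(X,Y)

Computing all quantities:
H(X) = 1.0943, H(Y) = 0.6881, H(X,Y) = 1.7652
H(X|Y) = 1.0771, H(Y|X) = 0.6709

Verification:
H(X) - H(X|Y) = 1.0943 - 1.0771 = 0.0172
H(Y) - H(Y|X) = 0.6881 - 0.6709 = 0.0172
H(X) + H(Y) - H(X,Y) = 1.0943 + 0.6881 - 1.7652 = 0.0172

All forms give I(X;Y) = 0.0172 nats. ✓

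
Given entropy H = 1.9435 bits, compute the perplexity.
3.8464

Perplexity is 2^H (or exp(H) for natural log).

H = 1.9435 bits
Perplexity = 2^1.9435 = 3.8464

Interpretation: The model's uncertainty is equivalent to choosing uniformly among 3.8 options.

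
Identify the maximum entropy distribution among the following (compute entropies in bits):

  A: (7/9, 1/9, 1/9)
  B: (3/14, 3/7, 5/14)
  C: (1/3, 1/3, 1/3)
C

For a discrete distribution over n outcomes, entropy is maximized by the uniform distribution.

Computing entropies:
H(A) = 0.9864 bits
H(B) = 1.5306 bits
H(C) = 1.5850 bits

The uniform distribution (where all probabilities equal 1/3) achieves the maximum entropy of log_2(3) = 1.5850 bits.

Distribution C has the highest entropy.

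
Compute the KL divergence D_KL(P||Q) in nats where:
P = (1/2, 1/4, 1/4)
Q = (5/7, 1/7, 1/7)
0.1015 nats

KL divergence: D_KL(P||Q) = Σ p(x) log(p(x)/q(x))

Computing term by term:
  x=0: 1/2 × log_e[(1/2)/(5/7)] = 1/2 × -0.3567 = -0.1783
  x=1: 1/4 × log_e[(1/4)/(1/7)] = 1/4 × 0.5596 = 0.1399
  x=2: 1/4 × log_e[(1/4)/(1/7)] = 1/4 × 0.5596 = 0.1399

D_KL(P||Q) = 0.1015 nats

Note: KL divergence is always non-negative and equals 0 iff P = Q.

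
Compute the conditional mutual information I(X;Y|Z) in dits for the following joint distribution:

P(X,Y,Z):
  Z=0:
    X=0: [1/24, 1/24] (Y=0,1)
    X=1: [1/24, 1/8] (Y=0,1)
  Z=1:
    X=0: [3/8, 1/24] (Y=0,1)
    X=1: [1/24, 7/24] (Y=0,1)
0.1137 dits

Conditional mutual information: I(X;Y|Z) = H(X|Z) + H(Y|Z) - H(X,Y|Z)

H(Z) = 0.2442
H(X,Z) = 0.5371 → H(X|Z) = 0.2929
H(Y,Z) = 0.5371 → H(Y|Z) = 0.2929
H(X,Y,Z) = 0.7162 → H(X,Y|Z) = 0.4720

I(X;Y|Z) = 0.2929 + 0.2929 - 0.4720 = 0.1137 dits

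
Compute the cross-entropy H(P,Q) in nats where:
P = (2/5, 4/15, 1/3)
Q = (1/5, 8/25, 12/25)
1.1923 nats

Cross-entropy: H(P,Q) = -Σ p(x) log q(x)

Alternatively: H(P,Q) = H(P) + D_KL(P||Q)
H(P) = 1.0852 nats
D_KL(P||Q) = 0.1071 nats

H(P,Q) = 1.0852 + 0.1071 = 1.1923 nats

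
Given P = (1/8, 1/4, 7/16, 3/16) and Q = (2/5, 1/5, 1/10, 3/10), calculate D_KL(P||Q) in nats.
0.4680 nats

KL divergence: D_KL(P||Q) = Σ p(x) log(p(x)/q(x))

Computing term by term:
  x=0: 1/8 × log_e[(1/8)/(2/5)] = 1/8 × -1.1632 = -0.1454
  x=1: 1/4 × log_e[(1/4)/(1/5)] = 1/4 × 0.2231 = 0.0558
  x=2: 7/16 × log_e[(7/16)/(1/10)] = 7/16 × 1.4759 = 0.6457
  x=3: 3/16 × log_e[(3/16)/(3/10)] = 3/16 × -0.4700 = -0.0881

D_KL(P||Q) = 0.4680 nats

Note: KL divergence is always non-negative and equals 0 iff P = Q.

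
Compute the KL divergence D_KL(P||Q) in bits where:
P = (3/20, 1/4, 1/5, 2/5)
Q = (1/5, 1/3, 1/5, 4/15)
0.0680 bits

KL divergence: D_KL(P||Q) = Σ p(x) log(p(x)/q(x))

Computing term by term:
  x=0: 3/20 × log_2[(3/20)/(1/5)] = 3/20 × -0.4150 = -0.0623
  x=1: 1/4 × log_2[(1/4)/(1/3)] = 1/4 × -0.4150 = -0.1038
  x=2: 1/5 × log_2[(1/5)/(1/5)] = 1/5 × 0.0000 = 0.0000
  x=3: 2/5 × log_2[(2/5)/(4/15)] = 2/5 × 0.5850 = 0.2340

D_KL(P||Q) = 0.0680 bits

Note: KL divergence is always non-negative and equals 0 iff P = Q.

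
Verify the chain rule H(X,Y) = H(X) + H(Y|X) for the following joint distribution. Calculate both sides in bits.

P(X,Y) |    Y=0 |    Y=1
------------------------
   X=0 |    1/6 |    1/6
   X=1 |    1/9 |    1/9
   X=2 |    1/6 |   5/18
H(X,Y) = 2.5102, H(X) = 1.5305, H(Y|X) = 0.9797 (all in bits)

Chain rule: H(X,Y) = H(X) + H(Y|X)

Left side — joint entropy directly:
H(X,Y) = -Σ p(x,y) log p(x,y) = 2.5102 bits

Right side — compute H(Y|X) from the conditional distributions:
P(X) = (1/3, 2/9, 4/9), so H(X) = 1.5305 bits
H(Y|X) = Σ_x P(X=x) · H(Y|X=x):
  P(Y|X=0) = (1/2, 1/2), H(Y|X=0) = 1.0000, weight P(X=0) = 1/3
  P(Y|X=1) = (1/2, 1/2), H(Y|X=1) = 1.0000, weight P(X=1) = 2/9
  P(Y|X=2) = (3/8, 5/8), H(Y|X=2) = 0.9544, weight P(X=2) = 4/9
H(Y|X) = 0.9797 bits

H(X) + H(Y|X) = 1.5305 + 0.9797 = 2.5102 bits

Both sides equal 2.5102 bits. ✓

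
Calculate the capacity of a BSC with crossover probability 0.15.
0.3902 bits

For a binary symmetric channel (BSC) with error probability p:
Capacity C = 1 - H(p) bits per symbol

where H(p) = -p log₂(p) - (1-p) log₂(1-p) is the binary entropy function.

H(0.15) = 0.6098 bits
C = 1 - 0.6098 = 0.3902 bits per symbol

This means we can reliably transmit up to 0.3902 bits of information per channel use.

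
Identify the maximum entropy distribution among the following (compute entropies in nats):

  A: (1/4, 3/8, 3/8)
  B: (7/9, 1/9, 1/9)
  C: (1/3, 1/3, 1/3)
C

For a discrete distribution over n outcomes, entropy is maximized by the uniform distribution.

Computing entropies:
H(A) = 1.0822 nats
H(B) = 0.6837 nats
H(C) = 1.0986 nats

The uniform distribution (where all probabilities equal 1/3) achieves the maximum entropy of log_e(3) = 1.0986 nats.

Distribution C has the highest entropy.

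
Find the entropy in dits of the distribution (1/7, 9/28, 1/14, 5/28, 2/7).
0.6501 dits

Shannon entropy is H(X) = -Σ p(x) log p(x).

For P = (1/7, 9/28, 1/14, 5/28, 2/7):
H = -1/7 × log_10(1/7) -9/28 × log_10(9/28) -1/14 × log_10(1/14) -5/28 × log_10(5/28) -2/7 × log_10(2/7)
H = 0.6501 dits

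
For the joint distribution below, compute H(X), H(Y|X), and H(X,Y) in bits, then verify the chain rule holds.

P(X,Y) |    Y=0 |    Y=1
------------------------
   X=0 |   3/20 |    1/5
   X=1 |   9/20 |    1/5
H(X,Y) = 1.8577, H(X) = 0.9341, H(Y|X) = 0.9236 (all in bits)

Chain rule: H(X,Y) = H(X) + H(Y|X)

Left side — joint entropy directly:
H(X,Y) = -Σ p(x,y) log p(x,y) = 1.8577 bits

Right side — compute H(Y|X) from the conditional distributions:
P(X) = (7/20, 13/20), so H(X) = 0.9341 bits
H(Y|X) = Σ_x P(X=x) · H(Y|X=x):
  P(Y|X=0) = (3/7, 4/7), H(Y|X=0) = 0.9852, weight P(X=0) = 7/20
  P(Y|X=1) = (9/13, 4/13), H(Y|X=1) = 0.8905, weight P(X=1) = 13/20
H(Y|X) = 0.9236 bits

H(X) + H(Y|X) = 0.9341 + 0.9236 = 1.8577 bits

Both sides equal 1.8577 bits. ✓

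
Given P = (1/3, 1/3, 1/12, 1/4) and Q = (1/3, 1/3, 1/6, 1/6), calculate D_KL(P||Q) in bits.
0.0629 bits

KL divergence: D_KL(P||Q) = Σ p(x) log(p(x)/q(x))

Computing term by term:
  x=0: 1/3 × log_2[(1/3)/(1/3)] = 1/3 × 0.0000 = 0.0000
  x=1: 1/3 × log_2[(1/3)/(1/3)] = 1/3 × 0.0000 = 0.0000
  x=2: 1/12 × log_2[(1/12)/(1/6)] = 1/12 × -1.0000 = -0.0833
  x=3: 1/4 × log_2[(1/4)/(1/6)] = 1/4 × 0.5850 = 0.1462

D_KL(P||Q) = 0.0629 bits

Note: KL divergence is always non-negative and equals 0 iff P = Q.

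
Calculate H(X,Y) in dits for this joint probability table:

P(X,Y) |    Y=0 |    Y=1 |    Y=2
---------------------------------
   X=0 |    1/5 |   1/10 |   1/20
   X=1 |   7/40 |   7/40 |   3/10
0.7266 dits

Joint entropy is H(X,Y) = -Σ_{x,y} p(x,y) log p(x,y).

Summing over all non-zero entries:
H(X,Y) = -[1/5·log_10(1/5) + 1/10·log_10(1/10) + 1/20·log_10(1/20) + 7/40·log_10(7/40) + 7/40·log_10(7/40) + 3/10·log_10(3/10)]
H(X,Y) = 0.7266 dits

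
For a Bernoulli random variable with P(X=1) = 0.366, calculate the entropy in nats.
0.6568 nats

The binary entropy function is:
H(p) = -p log(p) - (1-p) log(1-p)

H(0.366) = -0.366 × log_e(0.366) - 0.634 × log_e(0.634)
H(0.366) = 0.6568 nats

Note: Binary entropy is maximized at p=0.5 (H=1 bit) and minimized at p=0 or p=1 (H=0).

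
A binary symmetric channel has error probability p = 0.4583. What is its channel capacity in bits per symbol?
0.0050 bits

For a binary symmetric channel (BSC) with error probability p:
Capacity C = 1 - H(p) bits per symbol

where H(p) = -p log₂(p) - (1-p) log₂(1-p) is the binary entropy function.

H(0.4583) = 0.9950 bits
C = 1 - 0.9950 = 0.0050 bits per symbol

This means we can reliably transmit up to 0.0050 bits of information per channel use.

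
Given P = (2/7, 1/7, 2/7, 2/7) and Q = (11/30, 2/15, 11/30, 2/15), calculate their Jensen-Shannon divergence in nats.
0.0193 nats

Jensen-Shannon divergence is:
JSD(P||Q) = 0.5 × D_KL(P||M) + 0.5 × D_KL(Q||M)
where M = 0.5 × (P + Q) is the mixture distribution.

M = 0.5 × (2/7, 1/7, 2/7, 2/7) + 0.5 × (11/30, 2/15, 11/30, 2/15) = (0.32619, 0.138095, 0.32619, 0.209524)

D_KL(P||M) = 0.0178 nats
D_KL(Q||M) = 0.0208 nats

JSD(P||Q) = 0.5 × 0.0178 + 0.5 × 0.0208 = 0.0193 nats

Unlike KL divergence, JSD is symmetric and bounded: 0 ≤ JSD ≤ log(2).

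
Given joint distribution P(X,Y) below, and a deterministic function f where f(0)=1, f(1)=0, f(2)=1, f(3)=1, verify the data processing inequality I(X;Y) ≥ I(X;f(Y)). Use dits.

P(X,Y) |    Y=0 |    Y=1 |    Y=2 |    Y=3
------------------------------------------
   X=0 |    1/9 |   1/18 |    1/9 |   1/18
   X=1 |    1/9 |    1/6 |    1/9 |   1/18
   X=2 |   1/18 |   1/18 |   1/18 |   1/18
I(X;Y) = 0.0120, I(X;f(Y)) = 0.0094, inequality holds: 0.0120 ≥ 0.0094

Data Processing Inequality: For any Markov chain X → Y → Z, we have I(X;Y) ≥ I(X;Z).

Here Z = f(Y) is a deterministic function of Y, forming X → Y → Z.

Original I(X;Y) = 0.0120 dits

After applying f:
P(X,Z) where Z=f(Y):
- P(X,Z=0) = P(X,Y=1)
- P(X,Z=1) = P(X,Y=0) + P(X,Y=2) + P(X,Y=3)

I(X;Z) = I(X;f(Y)) = 0.0094 dits

Verification: 0.0120 ≥ 0.0094 ✓

Information cannot be created by processing; the function f can only lose information about X.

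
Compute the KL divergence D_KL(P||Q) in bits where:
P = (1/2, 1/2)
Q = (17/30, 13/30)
0.0129 bits

KL divergence: D_KL(P||Q) = Σ p(x) log(p(x)/q(x))

Computing term by term:
  x=0: 1/2 × log_2[(1/2)/(17/30)] = 1/2 × -0.1806 = -0.0903
  x=1: 1/2 × log_2[(1/2)/(13/30)] = 1/2 × 0.2065 = 0.1032

D_KL(P||Q) = 0.0129 bits

Note: KL divergence is always non-negative and equals 0 iff P = Q.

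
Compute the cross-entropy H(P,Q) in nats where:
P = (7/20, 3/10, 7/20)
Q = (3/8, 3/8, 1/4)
1.1227 nats

Cross-entropy: H(P,Q) = -Σ p(x) log q(x)

Alternatively: H(P,Q) = H(P) + D_KL(P||Q)
H(P) = 1.0961 nats
D_KL(P||Q) = 0.0267 nats

H(P,Q) = 1.0961 + 0.0267 = 1.1227 nats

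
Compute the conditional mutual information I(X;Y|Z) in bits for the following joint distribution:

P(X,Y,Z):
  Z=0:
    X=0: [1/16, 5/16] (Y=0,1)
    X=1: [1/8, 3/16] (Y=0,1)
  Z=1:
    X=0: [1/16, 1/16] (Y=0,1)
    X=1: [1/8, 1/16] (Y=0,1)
0.0402 bits

Conditional mutual information: I(X;Y|Z) = H(X|Z) + H(Y|Z) - H(X,Y|Z)

H(Z) = 0.8960
H(X,Z) = 1.8829 → H(X|Z) = 0.9868
H(Y,Z) = 1.7806 → H(Y|Z) = 0.8846
H(X,Y,Z) = 2.7272 → H(X,Y|Z) = 1.8312

I(X;Y|Z) = 0.9868 + 0.8846 - 1.8312 = 0.0402 bits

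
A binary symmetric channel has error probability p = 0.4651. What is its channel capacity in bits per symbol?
0.0035 bits

For a binary symmetric channel (BSC) with error probability p:
Capacity C = 1 - H(p) bits per symbol

where H(p) = -p log₂(p) - (1-p) log₂(1-p) is the binary entropy function.

H(0.4651) = 0.9965 bits
C = 1 - 0.9965 = 0.0035 bits per symbol

This means we can reliably transmit up to 0.0035 bits of information per channel use.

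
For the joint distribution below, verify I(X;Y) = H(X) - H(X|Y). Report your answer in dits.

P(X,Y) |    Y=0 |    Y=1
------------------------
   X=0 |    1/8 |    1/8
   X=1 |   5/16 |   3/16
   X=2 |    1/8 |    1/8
I(X;Y) = 0.0035 dits

Mutual information has multiple equivalent forms:
- I(X;Y) = H(X) - H(X|Y)
- I(X;Y) = H(Y) - H(Y|X)
- I(X;Y) = H(X) + H(Y) - H(X,Y)

Computing all quantities:
H(X) = 0.4515, H(Y) = 0.2976, H(X,Y) = 0.7457
H(X|Y) = 0.4481, H(Y|X) = 0.2942

Verification:
H(X) - H(X|Y) = 0.4515 - 0.4481 = 0.0035
H(Y) - H(Y|X) = 0.2976 - 0.2942 = 0.0035
H(X) + H(Y) - H(X,Y) = 0.4515 + 0.2976 - 0.7457 = 0.0035

All forms give I(X;Y) = 0.0035 dits. ✓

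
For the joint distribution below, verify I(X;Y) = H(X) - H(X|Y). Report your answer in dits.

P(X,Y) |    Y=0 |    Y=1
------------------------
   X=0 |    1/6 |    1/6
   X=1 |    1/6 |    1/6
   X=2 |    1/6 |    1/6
I(X;Y) = 0.0000 dits

Mutual information has multiple equivalent forms:
- I(X;Y) = H(X) - H(X|Y)
- I(X;Y) = H(Y) - H(Y|X)
- I(X;Y) = H(X) + H(Y) - H(X,Y)

Computing all quantities:
H(X) = 0.4771, H(Y) = 0.3010, H(X,Y) = 0.7782
H(X|Y) = 0.4771, H(Y|X) = 0.3010

Verification:
H(X) - H(X|Y) = 0.4771 - 0.4771 = 0.0000
H(Y) - H(Y|X) = 0.3010 - 0.3010 = 0.0000
H(X) + H(Y) - H(X,Y) = 0.4771 + 0.3010 - 0.7782 = 0.0000

All forms give I(X;Y) = 0.0000 dits. ✓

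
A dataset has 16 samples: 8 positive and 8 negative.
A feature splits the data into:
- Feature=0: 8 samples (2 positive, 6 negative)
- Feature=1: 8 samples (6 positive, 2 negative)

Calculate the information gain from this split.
0.1887 bits

Information Gain = H(Y) - H(Y|Feature)

Before split:
P(positive) = 8/16 = 0.5000
H(Y) = 1.0000 bits

After split:
Feature=0: H = 0.8113 bits (weight = 8/16)
Feature=1: H = 0.8113 bits (weight = 8/16)
H(Y|Feature) = (8/16)×0.8113 + (8/16)×0.8113 = 0.8113 bits

Information Gain = 1.0000 - 0.8113 = 0.1887 bits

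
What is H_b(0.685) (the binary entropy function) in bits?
0.8989 bits

The binary entropy function is:
H(p) = -p log(p) - (1-p) log(1-p)

H(0.685) = -0.685 × log_2(0.685) - 0.315 × log_2(0.315)
H(0.685) = 0.8989 bits

Note: Binary entropy is maximized at p=0.5 (H=1 bit) and minimized at p=0 or p=1 (H=0).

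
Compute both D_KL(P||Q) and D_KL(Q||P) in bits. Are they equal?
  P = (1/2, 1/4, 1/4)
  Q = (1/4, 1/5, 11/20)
D_KL(P||Q) = 0.2961, D_KL(Q||P) = 0.3112

KL divergence is not symmetric: D_KL(P||Q) ≠ D_KL(Q||P) in general.

D_KL(P||Q) = 0.2961 bits
D_KL(Q||P) = 0.3112 bits

No, they are not equal!

This asymmetry is why KL divergence is not a true distance metric.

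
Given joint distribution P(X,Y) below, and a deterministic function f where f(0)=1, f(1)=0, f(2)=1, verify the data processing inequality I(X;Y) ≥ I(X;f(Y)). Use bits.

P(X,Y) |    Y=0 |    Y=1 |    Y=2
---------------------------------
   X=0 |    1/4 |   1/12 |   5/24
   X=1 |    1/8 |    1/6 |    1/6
I(X;Y) = 0.0494, I(X;f(Y)) = 0.0424, inequality holds: 0.0494 ≥ 0.0424

Data Processing Inequality: For any Markov chain X → Y → Z, we have I(X;Y) ≥ I(X;Z).

Here Z = f(Y) is a deterministic function of Y, forming X → Y → Z.

Original I(X;Y) = 0.0494 bits

After applying f:
P(X,Z) where Z=f(Y):
- P(X,Z=0) = P(X,Y=1)
- P(X,Z=1) = P(X,Y=0) + P(X,Y=2)

I(X;Z) = I(X;f(Y)) = 0.0424 bits

Verification: 0.0494 ≥ 0.0424 ✓

Information cannot be created by processing; the function f can only lose information about X.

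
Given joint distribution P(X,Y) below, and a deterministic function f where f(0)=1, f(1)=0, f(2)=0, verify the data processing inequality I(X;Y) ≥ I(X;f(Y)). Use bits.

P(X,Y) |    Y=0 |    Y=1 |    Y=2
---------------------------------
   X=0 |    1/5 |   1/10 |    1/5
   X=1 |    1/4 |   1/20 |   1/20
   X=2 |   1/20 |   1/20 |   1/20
I(X;Y) = 0.0847, I(X;f(Y)) = 0.0747, inequality holds: 0.0847 ≥ 0.0747

Data Processing Inequality: For any Markov chain X → Y → Z, we have I(X;Y) ≥ I(X;Z).

Here Z = f(Y) is a deterministic function of Y, forming X → Y → Z.

Original I(X;Y) = 0.0847 bits

After applying f:
P(X,Z) where Z=f(Y):
- P(X,Z=0) = P(X,Y=1) + P(X,Y=2)
- P(X,Z=1) = P(X,Y=0)

I(X;Z) = I(X;f(Y)) = 0.0747 bits

Verification: 0.0847 ≥ 0.0747 ✓

Information cannot be created by processing; the function f can only lose information about X.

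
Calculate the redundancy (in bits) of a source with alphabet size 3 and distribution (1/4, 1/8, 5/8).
0.2862 bits

Redundancy measures how far a source is from maximum entropy:
R = H_max - H(X)

Maximum entropy for 3 symbols: H_max = log_2(3) = 1.5850 bits
Actual entropy: H(X) = 1.2988 bits
Redundancy: R = 1.5850 - 1.2988 = 0.2862 bits

This redundancy represents potential for compression: the source could be compressed by 0.2862 bits per symbol.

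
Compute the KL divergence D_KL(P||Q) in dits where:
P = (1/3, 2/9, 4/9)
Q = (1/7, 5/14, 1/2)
0.0541 dits

KL divergence: D_KL(P||Q) = Σ p(x) log(p(x)/q(x))

Computing term by term:
  x=0: 1/3 × log_10[(1/3)/(1/7)] = 1/3 × 0.3680 = 0.1227
  x=1: 2/9 × log_10[(2/9)/(5/14)] = 2/9 × -0.2061 = -0.0458
  x=2: 4/9 × log_10[(4/9)/(1/2)] = 4/9 × -0.0512 = -0.0227

D_KL(P||Q) = 0.0541 dits

Note: KL divergence is always non-negative and equals 0 iff P = Q.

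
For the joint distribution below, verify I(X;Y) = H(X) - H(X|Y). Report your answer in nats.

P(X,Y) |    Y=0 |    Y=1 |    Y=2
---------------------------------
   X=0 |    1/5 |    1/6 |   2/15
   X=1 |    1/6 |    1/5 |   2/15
I(X;Y) = 0.0030 nats

Mutual information has multiple equivalent forms:
- I(X;Y) = H(X) - H(X|Y)
- I(X;Y) = H(Y) - H(Y|X)
- I(X;Y) = H(X) + H(Y) - H(X,Y)

Computing all quantities:
H(X) = 0.6931, H(Y) = 1.0882, H(X,Y) = 1.7783
H(X|Y) = 0.6901, H(Y|X) = 1.0852

Verification:
H(X) - H(X|Y) = 0.6931 - 0.6901 = 0.0030
H(Y) - H(Y|X) = 1.0882 - 1.0852 = 0.0030
H(X) + H(Y) - H(X,Y) = 0.6931 + 1.0882 - 1.7783 = 0.0030

All forms give I(X;Y) = 0.0030 nats. ✓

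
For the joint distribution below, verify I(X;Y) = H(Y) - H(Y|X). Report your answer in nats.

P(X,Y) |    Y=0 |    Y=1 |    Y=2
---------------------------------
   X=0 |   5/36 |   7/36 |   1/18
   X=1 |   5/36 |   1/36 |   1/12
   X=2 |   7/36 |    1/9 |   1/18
I(X;Y) = 0.0635 nats

Mutual information has multiple equivalent forms:
- I(X;Y) = H(X) - H(X|Y)
- I(X;Y) = H(Y) - H(Y|X)
- I(X;Y) = H(X) + H(Y) - H(X,Y)

Computing all quantities:
H(X) = 1.0817, H(Y) = 1.0389, H(X,Y) = 2.0571
H(X|Y) = 1.0182, H(Y|X) = 0.9754

Verification:
H(X) - H(X|Y) = 1.0817 - 1.0182 = 0.0635
H(Y) - H(Y|X) = 1.0389 - 0.9754 = 0.0635
H(X) + H(Y) - H(X,Y) = 1.0817 + 1.0389 - 2.0571 = 0.0635

All forms give I(X;Y) = 0.0635 nats. ✓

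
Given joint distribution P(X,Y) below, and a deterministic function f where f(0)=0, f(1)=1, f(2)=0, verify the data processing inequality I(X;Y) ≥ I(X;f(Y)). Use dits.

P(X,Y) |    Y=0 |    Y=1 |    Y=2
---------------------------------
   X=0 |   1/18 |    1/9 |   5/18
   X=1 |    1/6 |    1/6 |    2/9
I(X;Y) = 0.0137, I(X;f(Y)) = 0.0007, inequality holds: 0.0137 ≥ 0.0007

Data Processing Inequality: For any Markov chain X → Y → Z, we have I(X;Y) ≥ I(X;Z).

Here Z = f(Y) is a deterministic function of Y, forming X → Y → Z.

Original I(X;Y) = 0.0137 dits

After applying f:
P(X,Z) where Z=f(Y):
- P(X,Z=0) = P(X,Y=0) + P(X,Y=2)
- P(X,Z=1) = P(X,Y=1)

I(X;Z) = I(X;f(Y)) = 0.0007 dits

Verification: 0.0137 ≥ 0.0007 ✓

Information cannot be created by processing; the function f can only lose information about X.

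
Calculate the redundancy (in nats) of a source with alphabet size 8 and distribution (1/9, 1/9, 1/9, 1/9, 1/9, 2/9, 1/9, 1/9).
0.0362 nats

Redundancy measures how far a source is from maximum entropy:
R = H_max - H(X)

Maximum entropy for 8 symbols: H_max = log_e(8) = 2.0794 nats
Actual entropy: H(X) = 2.0432 nats
Redundancy: R = 2.0794 - 2.0432 = 0.0362 nats

This redundancy represents potential for compression: the source could be compressed by 0.0362 nats per symbol.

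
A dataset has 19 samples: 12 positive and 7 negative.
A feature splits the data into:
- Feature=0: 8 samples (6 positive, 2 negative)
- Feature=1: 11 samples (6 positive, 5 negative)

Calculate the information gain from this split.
0.0324 bits

Information Gain = H(Y) - H(Y|Feature)

Before split:
P(positive) = 12/19 = 0.6316
H(Y) = 0.9495 bits

After split:
Feature=0: H = 0.8113 bits (weight = 8/19)
Feature=1: H = 0.9940 bits (weight = 11/19)
H(Y|Feature) = (8/19)×0.8113 + (11/19)×0.9940 = 0.9171 bits

Information Gain = 0.9495 - 0.9171 = 0.0324 bits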